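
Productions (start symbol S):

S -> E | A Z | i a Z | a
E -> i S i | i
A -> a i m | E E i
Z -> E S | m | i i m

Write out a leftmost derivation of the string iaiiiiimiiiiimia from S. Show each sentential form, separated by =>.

S => iaZ => iaES => iaiSiS => iaiAZiS => iaiEEiZiS => iaiiSiEiZiS => iaiiAZiEiZiS => iaiiEEiZiEiZiS => iaiiiEiZiEiZiS => iaiiiiiZiEiZiS => iaiiiiimiEiZiS => iaiiiiimiiiZiS => iaiiiiimiiiiimiS => iaiiiiimiiiiimia

S => iaZ   [S -> i a Z]
iaZ => iaES   [Z -> E S]
iaES => iaiSiS   [E -> i S i]
iaiSiS => iaiAZiS   [S -> A Z]
iaiAZiS => iaiEEiZiS   [A -> E E i]
iaiEEiZiS => iaiiSiEiZiS   [E -> i S i]
iaiiSiEiZiS => iaiiAZiEiZiS   [S -> A Z]
iaiiAZiEiZiS => iaiiEEiZiEiZiS   [A -> E E i]
iaiiEEiZiEiZiS => iaiiiEiZiEiZiS   [E -> i]
iaiiiEiZiEiZiS => iaiiiiiZiEiZiS   [E -> i]
iaiiiiiZiEiZiS => iaiiiiimiEiZiS   [Z -> m]
iaiiiiimiEiZiS => iaiiiiimiiiZiS   [E -> i]
iaiiiiimiiiZiS => iaiiiiimiiiiimiS   [Z -> i i m]
iaiiiiimiiiiimiS => iaiiiiimiiiiimia   [S -> a]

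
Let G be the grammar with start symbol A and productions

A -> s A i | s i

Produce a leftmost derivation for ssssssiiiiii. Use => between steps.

A=>sAi=>ssAii=>sssAiii=>ssssAiiii=>sssssAiiiii=>ssssssiiiiii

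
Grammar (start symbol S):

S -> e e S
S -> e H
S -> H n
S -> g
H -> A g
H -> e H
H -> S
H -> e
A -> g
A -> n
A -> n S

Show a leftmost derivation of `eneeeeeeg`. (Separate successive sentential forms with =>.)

S => eH => eAg => enSg => eneHg => eneSg => eneeeSg => eneeeeHg => eneeeeeHg => eneeeeeeg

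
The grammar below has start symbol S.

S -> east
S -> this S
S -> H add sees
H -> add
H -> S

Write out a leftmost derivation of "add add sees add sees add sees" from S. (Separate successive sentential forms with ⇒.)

S ⇒ H add sees ⇒ S add sees ⇒ H add sees add sees ⇒ S add sees add sees ⇒ H add sees add sees add sees ⇒ add add sees add sees add sees

S ⇒ H add sees   [S -> H add sees]
H add sees ⇒ S add sees   [H -> S]
S add sees ⇒ H add sees add sees   [S -> H add sees]
H add sees add sees ⇒ S add sees add sees   [H -> S]
S add sees add sees ⇒ H add sees add sees add sees   [S -> H add sees]
H add sees add sees add sees ⇒ add add sees add sees add sees   [H -> add]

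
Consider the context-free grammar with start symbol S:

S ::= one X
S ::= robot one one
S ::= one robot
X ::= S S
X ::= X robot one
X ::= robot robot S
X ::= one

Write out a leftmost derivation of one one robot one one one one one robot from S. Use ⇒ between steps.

S ⇒ one X   [S ::= one X]
one X ⇒ one S S   [X ::= S S]
one S S ⇒ one one X S   [S ::= one X]
one one X S ⇒ one one S S S   [X ::= S S]
one one S S S ⇒ one one robot one one S S   [S ::= robot one one]
one one robot one one S S ⇒ one one robot one one one X S   [S ::= one X]
one one robot one one one X S ⇒ one one robot one one one one S   [X ::= one]
one one robot one one one one S ⇒ one one robot one one one one one robot   [S ::= one robot]

S ⇒ one X ⇒ one S S ⇒ one one X S ⇒ one one S S S ⇒ one one robot one one S S ⇒ one one robot one one one X S ⇒ one one robot one one one one S ⇒ one one robot one one one one one robot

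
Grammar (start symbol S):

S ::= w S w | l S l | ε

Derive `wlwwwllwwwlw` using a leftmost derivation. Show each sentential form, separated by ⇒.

S ⇒ wSw ⇒ wlSlw ⇒ wlwSwlw ⇒ wlwwSwwlw ⇒ wlwwwSwwwlw ⇒ wlwwwlSlwwwlw ⇒ wlwwwllwwwlw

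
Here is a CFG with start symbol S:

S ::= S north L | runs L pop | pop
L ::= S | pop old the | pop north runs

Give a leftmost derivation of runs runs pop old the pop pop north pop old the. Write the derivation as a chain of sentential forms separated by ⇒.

S ⇒ S north L ⇒ runs L pop north L ⇒ runs S pop north L ⇒ runs runs L pop pop north L ⇒ runs runs pop old the pop pop north L ⇒ runs runs pop old the pop pop north pop old the

S ⇒ S north L   [S ::= S north L]
S north L ⇒ runs L pop north L   [S ::= runs L pop]
runs L pop north L ⇒ runs S pop north L   [L ::= S]
runs S pop north L ⇒ runs runs L pop pop north L   [S ::= runs L pop]
runs runs L pop pop north L ⇒ runs runs pop old the pop pop north L   [L ::= pop old the]
runs runs pop old the pop pop north L ⇒ runs runs pop old the pop pop north pop old the   [L ::= pop old the]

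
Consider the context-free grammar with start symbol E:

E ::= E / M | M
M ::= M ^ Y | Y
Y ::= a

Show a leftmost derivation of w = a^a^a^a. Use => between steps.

E => M   [E ::= M]
M => M^Y   [M ::= M ^ Y]
M^Y => M^Y^Y   [M ::= M ^ Y]
M^Y^Y => M^Y^Y^Y   [M ::= M ^ Y]
M^Y^Y^Y => Y^Y^Y^Y   [M ::= Y]
Y^Y^Y^Y => a^Y^Y^Y   [Y ::= a]
a^Y^Y^Y => a^a^Y^Y   [Y ::= a]
a^a^Y^Y => a^a^a^Y   [Y ::= a]
a^a^a^Y => a^a^a^a   [Y ::= a]

E => M => M^Y => M^Y^Y => M^Y^Y^Y => Y^Y^Y^Y => a^Y^Y^Y => a^a^Y^Y => a^a^a^Y => a^a^a^a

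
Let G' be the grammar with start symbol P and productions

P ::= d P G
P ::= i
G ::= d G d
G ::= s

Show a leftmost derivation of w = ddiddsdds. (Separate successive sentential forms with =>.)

P=>dPG=>ddPGG=>ddiGG=>ddidGdG=>ddiddGddG=>ddiddsddG=>ddiddsdds

P => dPG   [P ::= d P G]
dPG => ddPGG   [P ::= d P G]
ddPGG => ddiGG   [P ::= i]
ddiGG => ddidGdG   [G ::= d G d]
ddidGdG => ddiddGddG   [G ::= d G d]
ddiddGddG => ddiddsddG   [G ::= s]
ddiddsddG => ddiddsdds   [G ::= s]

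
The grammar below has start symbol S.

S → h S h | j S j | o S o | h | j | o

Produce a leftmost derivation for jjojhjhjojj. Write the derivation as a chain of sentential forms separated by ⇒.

S ⇒ jSj   [S → j S j]
jSj ⇒ jjSjj   [S → j S j]
jjSjj ⇒ jjoSojj   [S → o S o]
jjoSojj ⇒ jjojSjojj   [S → j S j]
jjojSjojj ⇒ jjojhShjojj   [S → h S h]
jjojhShjojj ⇒ jjojhjhjojj   [S → j]

S ⇒ jSj ⇒ jjSjj ⇒ jjoSojj ⇒ jjojSjojj ⇒ jjojhShjojj ⇒ jjojhjhjojj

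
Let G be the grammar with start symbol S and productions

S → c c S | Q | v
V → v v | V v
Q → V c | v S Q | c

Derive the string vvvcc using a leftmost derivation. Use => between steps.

S => Q   [S → Q]
Q => vSQ   [Q → v S Q]
vSQ => vvQ   [S → v]
vvQ => vvvSQ   [Q → v S Q]
vvvSQ => vvvQQ   [S → Q]
vvvQQ => vvvcQ   [Q → c]
vvvcQ => vvvcc   [Q → c]

S => Q => vSQ => vvQ => vvvSQ => vvvQQ => vvvcQ => vvvcc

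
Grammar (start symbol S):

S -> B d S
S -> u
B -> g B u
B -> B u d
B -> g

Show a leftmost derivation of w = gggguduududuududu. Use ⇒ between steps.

S ⇒ BdS ⇒ gBudS ⇒ gBududS ⇒ ggBuududS ⇒ ggBuduududS ⇒ ggBududuududS ⇒ gggBuududuududS ⇒ gggBuduududuududS ⇒ gggguduududuududS ⇒ gggguduududuududu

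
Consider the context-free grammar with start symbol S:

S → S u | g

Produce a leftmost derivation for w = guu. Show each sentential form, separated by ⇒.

S ⇒ Su   [S → S u]
Su ⇒ Suu   [S → S u]
Suu ⇒ guu   [S → g]

S ⇒ Su ⇒ Suu ⇒ guu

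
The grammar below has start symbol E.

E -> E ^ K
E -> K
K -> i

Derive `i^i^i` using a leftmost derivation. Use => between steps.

E => E^K   [E -> E ^ K]
E^K => E^K^K   [E -> E ^ K]
E^K^K => K^K^K   [E -> K]
K^K^K => i^K^K   [K -> i]
i^K^K => i^i^K   [K -> i]
i^i^K => i^i^i   [K -> i]

E=>E^K=>E^K^K=>K^K^K=>i^K^K=>i^i^K=>i^i^i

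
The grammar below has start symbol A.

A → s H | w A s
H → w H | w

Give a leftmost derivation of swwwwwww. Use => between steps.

A => sH => swH => swwH => swwwH => swwwwH => swwwwwH => swwwwwwH => swwwwwww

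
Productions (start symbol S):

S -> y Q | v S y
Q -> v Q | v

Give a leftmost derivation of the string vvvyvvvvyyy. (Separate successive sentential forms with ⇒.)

S⇒vSy⇒vvSyy⇒vvvSyyy⇒vvvyQyyy⇒vvvyvQyyy⇒vvvyvvQyyy⇒vvvyvvvQyyy⇒vvvyvvvvyyy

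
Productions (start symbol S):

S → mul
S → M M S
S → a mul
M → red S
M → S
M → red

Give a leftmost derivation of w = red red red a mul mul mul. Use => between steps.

S => M M S => red M S => red red S S => red red M M S S => red red red M S S => red red red S S S => red red red a mul S S => red red red a mul mul S => red red red a mul mul mul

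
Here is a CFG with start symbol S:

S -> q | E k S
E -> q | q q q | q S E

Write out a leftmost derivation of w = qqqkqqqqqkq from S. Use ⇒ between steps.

S ⇒ EkS   [S -> E k S]
EkS ⇒ qqqkS   [E -> q q q]
qqqkS ⇒ qqqkEkS   [S -> E k S]
qqqkEkS ⇒ qqqkqSEkS   [E -> q S E]
qqqkqSEkS ⇒ qqqkqqEkS   [S -> q]
qqqkqqEkS ⇒ qqqkqqqSEkS   [E -> q S E]
qqqkqqqSEkS ⇒ qqqkqqqqEkS   [S -> q]
qqqkqqqqEkS ⇒ qqqkqqqqqkS   [E -> q]
qqqkqqqqqkS ⇒ qqqkqqqqqkq   [S -> q]

S⇒EkS⇒qqqkS⇒qqqkEkS⇒qqqkqSEkS⇒qqqkqqEkS⇒qqqkqqqSEkS⇒qqqkqqqqEkS⇒qqqkqqqqqkS⇒qqqkqqqqqkq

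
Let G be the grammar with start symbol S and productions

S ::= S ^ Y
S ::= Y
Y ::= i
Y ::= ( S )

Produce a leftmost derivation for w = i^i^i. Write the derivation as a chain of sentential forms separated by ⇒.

S ⇒ S^Y   [S ::= S ^ Y]
S^Y ⇒ S^Y^Y   [S ::= S ^ Y]
S^Y^Y ⇒ Y^Y^Y   [S ::= Y]
Y^Y^Y ⇒ i^Y^Y   [Y ::= i]
i^Y^Y ⇒ i^i^Y   [Y ::= i]
i^i^Y ⇒ i^i^i   [Y ::= i]

S⇒S^Y⇒S^Y^Y⇒Y^Y^Y⇒i^Y^Y⇒i^i^Y⇒i^i^i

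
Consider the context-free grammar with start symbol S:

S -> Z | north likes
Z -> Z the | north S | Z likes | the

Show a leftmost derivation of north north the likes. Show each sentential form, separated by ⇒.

S ⇒ Z ⇒ north S ⇒ north Z ⇒ north Z likes ⇒ north north S likes ⇒ north north Z likes ⇒ north north the likes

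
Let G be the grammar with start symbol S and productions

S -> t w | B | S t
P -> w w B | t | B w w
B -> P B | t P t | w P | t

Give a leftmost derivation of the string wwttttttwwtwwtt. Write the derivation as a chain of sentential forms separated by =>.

S => St   [S -> S t]
St => Bt   [S -> B]
Bt => PBt   [B -> P B]
PBt => wwBBt   [P -> w w B]
wwBBt => wwtPtBt   [B -> t P t]
wwtPtBt => wwtttBt   [P -> t]
wwtttBt => wwtttPBt   [B -> P B]
wwtttPBt => wwtttBwwBt   [P -> B w w]
wwtttBwwBt => wwtttPBwwBt   [B -> P B]
wwtttPBwwBt => wwtttBwwBwwBt   [P -> B w w]
wwtttBwwBwwBt => wwttttPtwwBwwBt   [B -> t P t]
wwttttPtwwBwwBt => wwttttttwwBwwBt   [P -> t]
wwttttttwwBwwBt => wwttttttwwtwwBt   [B -> t]
wwttttttwwtwwBt => wwttttttwwtwwtt   [B -> t]

S=>St=>Bt=>PBt=>wwBBt=>wwtPtBt=>wwtttBt=>wwtttPBt=>wwtttBwwBt=>wwtttPBwwBt=>wwtttBwwBwwBt=>wwttttPtwwBwwBt=>wwttttttwwBwwBt=>wwttttttwwtwwBt=>wwttttttwwtwwtt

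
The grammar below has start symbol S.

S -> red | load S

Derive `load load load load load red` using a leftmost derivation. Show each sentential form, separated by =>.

S => load S   [S -> load S]
load S => load load S   [S -> load S]
load load S => load load load S   [S -> load S]
load load load S => load load load load S   [S -> load S]
load load load load S => load load load load load S   [S -> load S]
load load load load load S => load load load load load red   [S -> red]

S => load S => load load S => load load load S => load load load load S => load load load load load S => load load load load load red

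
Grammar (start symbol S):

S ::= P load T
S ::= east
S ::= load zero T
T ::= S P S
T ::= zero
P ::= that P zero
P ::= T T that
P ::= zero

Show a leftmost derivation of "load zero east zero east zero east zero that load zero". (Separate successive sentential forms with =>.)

S => P load T => T T that load T => S P S T that load T => load zero T P S T that load T => load zero S P S P S T that load T => load zero east P S P S T that load T => load zero east zero S P S T that load T => load zero east zero east P S T that load T => load zero east zero east zero S T that load T => load zero east zero east zero east T that load T => load zero east zero east zero east zero that load T => load zero east zero east zero east zero that load zero

S => P load T   [S ::= P load T]
P load T => T T that load T   [P ::= T T that]
T T that load T => S P S T that load T   [T ::= S P S]
S P S T that load T => load zero T P S T that load T   [S ::= load zero T]
load zero T P S T that load T => load zero S P S P S T that load T   [T ::= S P S]
load zero S P S P S T that load T => load zero east P S P S T that load T   [S ::= east]
load zero east P S P S T that load T => load zero east zero S P S T that load T   [P ::= zero]
load zero east zero S P S T that load T => load zero east zero east P S T that load T   [S ::= east]
load zero east zero east P S T that load T => load zero east zero east zero S T that load T   [P ::= zero]
load zero east zero east zero S T that load T => load zero east zero east zero east T that load T   [S ::= east]
load zero east zero east zero east T that load T => load zero east zero east zero east zero that load T   [T ::= zero]
load zero east zero east zero east zero that load T => load zero east zero east zero east zero that load zero   [T ::= zero]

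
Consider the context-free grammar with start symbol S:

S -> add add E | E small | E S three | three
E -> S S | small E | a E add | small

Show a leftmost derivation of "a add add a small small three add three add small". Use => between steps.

S => E small => a E add small => a S S add small => a add add E S add small => a add add a E add S add small => a add add a S S add S add small => a add add a E small S add S add small => a add add a small small S add S add small => a add add a small small three add S add small => a add add a small small three add three add small

S => E small   [S -> E small]
E small => a E add small   [E -> a E add]
a E add small => a S S add small   [E -> S S]
a S S add small => a add add E S add small   [S -> add add E]
a add add E S add small => a add add a E add S add small   [E -> a E add]
a add add a E add S add small => a add add a S S add S add small   [E -> S S]
a add add a S S add S add small => a add add a E small S add S add small   [S -> E small]
a add add a E small S add S add small => a add add a small small S add S add small   [E -> small]
a add add a small small S add S add small => a add add a small small three add S add small   [S -> three]
a add add a small small three add S add small => a add add a small small three add three add small   [S -> three]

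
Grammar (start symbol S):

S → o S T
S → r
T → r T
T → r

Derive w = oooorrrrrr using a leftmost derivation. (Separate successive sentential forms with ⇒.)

S ⇒ oST   [S → o S T]
oST ⇒ ooSTT   [S → o S T]
ooSTT ⇒ oooSTTT   [S → o S T]
oooSTTT ⇒ ooooSTTTT   [S → o S T]
ooooSTTTT ⇒ oooorTTTT   [S → r]
oooorTTTT ⇒ oooorrTTT   [T → r]
oooorrTTT ⇒ oooorrrTTT   [T → r T]
oooorrrTTT ⇒ oooorrrrTT   [T → r]
oooorrrrTT ⇒ oooorrrrrT   [T → r]
oooorrrrrT ⇒ oooorrrrrr   [T → r]

S ⇒ oST ⇒ ooSTT ⇒ oooSTTT ⇒ ooooSTTTT ⇒ oooorTTTT ⇒ oooorrTTT ⇒ oooorrrTTT ⇒ oooorrrrTT ⇒ oooorrrrrT ⇒ oooorrrrrr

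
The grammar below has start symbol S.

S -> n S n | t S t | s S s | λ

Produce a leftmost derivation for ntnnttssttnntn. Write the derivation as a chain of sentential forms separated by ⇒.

S ⇒ nSn ⇒ ntStn ⇒ ntnSntn ⇒ ntnnSnntn ⇒ ntnntStnntn ⇒ ntnnttSttnntn ⇒ ntnnttsSsttnntn ⇒ ntnnttssttnntn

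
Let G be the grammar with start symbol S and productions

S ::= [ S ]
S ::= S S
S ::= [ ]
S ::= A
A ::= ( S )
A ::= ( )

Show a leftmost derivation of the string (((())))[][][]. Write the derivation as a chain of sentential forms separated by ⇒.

S ⇒ SS ⇒ SSS ⇒ SSSS ⇒ ASSS ⇒ (S)SSS ⇒ (A)SSS ⇒ ((S))SSS ⇒ ((A))SSS ⇒ (((S)))SSS ⇒ (((A)))SSS ⇒ (((())))SSS ⇒ (((())))[]SS ⇒ (((())))[][]S ⇒ (((())))[][][]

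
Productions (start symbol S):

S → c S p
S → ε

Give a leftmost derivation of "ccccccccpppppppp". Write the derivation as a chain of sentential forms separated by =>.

S => cSp => ccSpp => cccSppp => ccccSpppp => cccccSppppp => ccccccSpppppp => cccccccSppppppp => ccccccccSpppppppp => ccccccccpppppppp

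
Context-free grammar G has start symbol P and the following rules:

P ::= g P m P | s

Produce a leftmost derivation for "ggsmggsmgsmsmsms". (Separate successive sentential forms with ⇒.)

P ⇒ gPmP   [P ::= g P m P]
gPmP ⇒ ggPmPmP   [P ::= g P m P]
ggPmPmP ⇒ ggsmPmP   [P ::= s]
ggsmPmP ⇒ ggsmgPmPmP   [P ::= g P m P]
ggsmgPmPmP ⇒ ggsmggPmPmPmP   [P ::= g P m P]
ggsmggPmPmPmP ⇒ ggsmggsmPmPmP   [P ::= s]
ggsmggsmPmPmP ⇒ ggsmggsmgPmPmPmP   [P ::= g P m P]
ggsmggsmgPmPmPmP ⇒ ggsmggsmgsmPmPmP   [P ::= s]
ggsmggsmgsmPmPmP ⇒ ggsmggsmgsmsmPmP   [P ::= s]
ggsmggsmgsmsmPmP ⇒ ggsmggsmgsmsmsmP   [P ::= s]
ggsmggsmgsmsmsmP ⇒ ggsmggsmgsmsmsms   [P ::= s]

P ⇒ gPmP ⇒ ggPmPmP ⇒ ggsmPmP ⇒ ggsmgPmPmP ⇒ ggsmggPmPmPmP ⇒ ggsmggsmPmPmP ⇒ ggsmggsmgPmPmPmP ⇒ ggsmggsmgsmPmPmP ⇒ ggsmggsmgsmsmPmP ⇒ ggsmggsmgsmsmsmP ⇒ ggsmggsmgsmsmsms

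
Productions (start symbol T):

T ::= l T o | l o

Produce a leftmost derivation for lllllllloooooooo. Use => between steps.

T=>lTo=>llToo=>lllTooo=>llllToooo=>lllllTooooo=>llllllToooooo=>lllllllTooooooo=>lllllllloooooooo

T => lTo   [T ::= l T o]
lTo => llToo   [T ::= l T o]
llToo => lllTooo   [T ::= l T o]
lllTooo => llllToooo   [T ::= l T o]
llllToooo => lllllTooooo   [T ::= l T o]
lllllTooooo => llllllToooooo   [T ::= l T o]
llllllToooooo => lllllllTooooooo   [T ::= l T o]
lllllllTooooooo => lllllllloooooooo   [T ::= l o]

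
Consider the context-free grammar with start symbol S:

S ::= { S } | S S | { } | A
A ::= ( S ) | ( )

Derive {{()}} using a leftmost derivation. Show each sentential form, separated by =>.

S => {S} => {{S}} => {{A}} => {{()}}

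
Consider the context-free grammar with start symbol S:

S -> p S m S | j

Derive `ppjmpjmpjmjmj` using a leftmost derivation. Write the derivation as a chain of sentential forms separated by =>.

S => pSmS   [S -> p S m S]
pSmS => ppSmSmS   [S -> p S m S]
ppSmSmS => ppjmSmS   [S -> j]
ppjmSmS => ppjmpSmSmS   [S -> p S m S]
ppjmpSmSmS => ppjmpjmSmS   [S -> j]
ppjmpjmSmS => ppjmpjmpSmSmS   [S -> p S m S]
ppjmpjmpSmSmS => ppjmpjmpjmSmS   [S -> j]
ppjmpjmpjmSmS => ppjmpjmpjmjmS   [S -> j]
ppjmpjmpjmjmS => ppjmpjmpjmjmj   [S -> j]

S => pSmS => ppSmSmS => ppjmSmS => ppjmpSmSmS => ppjmpjmSmS => ppjmpjmpSmSmS => ppjmpjmpjmSmS => ppjmpjmpjmjmS => ppjmpjmpjmjmj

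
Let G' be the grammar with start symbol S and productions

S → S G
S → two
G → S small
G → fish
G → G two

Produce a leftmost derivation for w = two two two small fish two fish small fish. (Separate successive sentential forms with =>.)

S => S G => S G G => two G G => two S small G => two S G small G => two S G G small G => two S G G G small G => two two G G G small G => two two S small G G small G => two two two small G G small G => two two two small G two G small G => two two two small fish two G small G => two two two small fish two fish small G => two two two small fish two fish small fish

S => S G   [S → S G]
S G => S G G   [S → S G]
S G G => two G G   [S → two]
two G G => two S small G   [G → S small]
two S small G => two S G small G   [S → S G]
two S G small G => two S G G small G   [S → S G]
two S G G small G => two S G G G small G   [S → S G]
two S G G G small G => two two G G G small G   [S → two]
two two G G G small G => two two S small G G small G   [G → S small]
two two S small G G small G => two two two small G G small G   [S → two]
two two two small G G small G => two two two small G two G small G   [G → G two]
two two two small G two G small G => two two two small fish two G small G   [G → fish]
two two two small fish two G small G => two two two small fish two fish small G   [G → fish]
two two two small fish two fish small G => two two two small fish two fish small fish   [G → fish]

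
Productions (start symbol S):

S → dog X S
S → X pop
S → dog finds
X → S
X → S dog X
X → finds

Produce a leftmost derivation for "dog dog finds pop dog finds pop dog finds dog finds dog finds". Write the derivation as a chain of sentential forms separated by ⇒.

S ⇒ dog X S ⇒ dog S S ⇒ dog dog X S S ⇒ dog dog S dog X S S ⇒ dog dog X pop dog X S S ⇒ dog dog S dog X pop dog X S S ⇒ dog dog X pop dog X pop dog X S S ⇒ dog dog finds pop dog X pop dog X S S ⇒ dog dog finds pop dog finds pop dog X S S ⇒ dog dog finds pop dog finds pop dog finds S S ⇒ dog dog finds pop dog finds pop dog finds dog finds S ⇒ dog dog finds pop dog finds pop dog finds dog finds dog finds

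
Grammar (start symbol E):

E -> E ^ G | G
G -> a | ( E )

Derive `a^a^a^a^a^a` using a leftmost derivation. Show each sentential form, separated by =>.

E => E^G => E^G^G => E^G^G^G => E^G^G^G^G => E^G^G^G^G^G => G^G^G^G^G^G => a^G^G^G^G^G => a^a^G^G^G^G => a^a^a^G^G^G => a^a^a^a^G^G => a^a^a^a^a^G => a^a^a^a^a^a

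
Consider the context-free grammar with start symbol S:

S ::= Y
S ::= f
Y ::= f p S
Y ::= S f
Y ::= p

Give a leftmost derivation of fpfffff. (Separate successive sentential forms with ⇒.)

S ⇒ Y ⇒ Sf ⇒ Yf ⇒ Sff ⇒ Yff ⇒ Sfff ⇒ Yfff ⇒ Sffff ⇒ Yffff ⇒ fpSffff ⇒ fpfffff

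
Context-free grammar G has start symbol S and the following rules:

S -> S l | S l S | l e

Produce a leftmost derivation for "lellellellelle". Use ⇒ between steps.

S ⇒ SlS ⇒ SlSlS ⇒ lelSlS ⇒ lelSlSlS ⇒ lelSlSlSlS ⇒ lellelSlSlS ⇒ lellellelSlS ⇒ lellellellelS ⇒ lellellellelle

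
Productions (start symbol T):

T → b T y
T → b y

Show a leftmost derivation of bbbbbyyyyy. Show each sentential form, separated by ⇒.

T ⇒ bTy ⇒ bbTyy ⇒ bbbTyyy ⇒ bbbbTyyyy ⇒ bbbbbyyyyy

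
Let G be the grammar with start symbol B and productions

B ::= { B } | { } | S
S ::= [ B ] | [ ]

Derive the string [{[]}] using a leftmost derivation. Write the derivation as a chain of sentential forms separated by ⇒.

B⇒S⇒[B]⇒[{B}]⇒[{S}]⇒[{[]}]

B ⇒ S   [B ::= S]
S ⇒ [B]   [S ::= [ B ]]
[B] ⇒ [{B}]   [B ::= { B }]
[{B}] ⇒ [{S}]   [B ::= S]
[{S}] ⇒ [{[]}]   [S ::= [ ]]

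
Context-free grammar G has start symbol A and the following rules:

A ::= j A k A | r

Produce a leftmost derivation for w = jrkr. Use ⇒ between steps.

A ⇒ jAkA ⇒ jrkA ⇒ jrkr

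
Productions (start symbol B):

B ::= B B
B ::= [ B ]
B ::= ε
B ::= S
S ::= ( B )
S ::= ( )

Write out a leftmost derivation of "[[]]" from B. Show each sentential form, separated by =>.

B => BB => BBB => BBBB => [B]BBB => [[B]]BBB => [[]]BBB => [[]]BB => [[]]B => [[]]

B => BB   [B ::= B B]
BB => BBB   [B ::= B B]
BBB => BBBB   [B ::= B B]
BBBB => [B]BBB   [B ::= [ B ]]
[B]BBB => [[B]]BBB   [B ::= [ B ]]
[[B]]BBB => [[]]BBB   [B ::= ε]
[[]]BBB => [[]]BB   [B ::= ε]
[[]]BB => [[]]B   [B ::= ε]
[[]]B => [[]]   [B ::= ε]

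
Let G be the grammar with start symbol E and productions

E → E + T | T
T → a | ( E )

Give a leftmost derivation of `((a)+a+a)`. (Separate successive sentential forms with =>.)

E => T   [E → T]
T => (E)   [T → ( E )]
(E) => (E+T)   [E → E + T]
(E+T) => (E+T+T)   [E → E + T]
(E+T+T) => (T+T+T)   [E → T]
(T+T+T) => ((E)+T+T)   [T → ( E )]
((E)+T+T) => ((T)+T+T)   [E → T]
((T)+T+T) => ((a)+T+T)   [T → a]
((a)+T+T) => ((a)+a+T)   [T → a]
((a)+a+T) => ((a)+a+a)   [T → a]

E => T => (E) => (E+T) => (E+T+T) => (T+T+T) => ((E)+T+T) => ((T)+T+T) => ((a)+T+T) => ((a)+a+T) => ((a)+a+a)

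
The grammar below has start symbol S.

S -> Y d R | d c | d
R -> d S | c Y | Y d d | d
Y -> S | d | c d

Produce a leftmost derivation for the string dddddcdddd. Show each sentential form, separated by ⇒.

S ⇒ YdR   [S -> Y d R]
YdR ⇒ ddR   [Y -> d]
ddR ⇒ ddYdd   [R -> Y d d]
ddYdd ⇒ ddSdd   [Y -> S]
ddSdd ⇒ ddYdRdd   [S -> Y d R]
ddYdRdd ⇒ ddSdRdd   [Y -> S]
ddSdRdd ⇒ ddddRdd   [S -> d]
ddddRdd ⇒ ddddYdddd   [R -> Y d d]
ddddYdddd ⇒ ddddSdddd   [Y -> S]
ddddSdddd ⇒ dddddcdddd   [S -> d c]

S⇒YdR⇒ddR⇒ddYdd⇒ddSdd⇒ddYdRdd⇒ddSdRdd⇒ddddRdd⇒ddddYdddd⇒ddddSdddd⇒dddddcdddd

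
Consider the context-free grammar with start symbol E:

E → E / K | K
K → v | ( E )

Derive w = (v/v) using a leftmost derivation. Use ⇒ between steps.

E ⇒ K   [E → K]
K ⇒ (E)   [K → ( E )]
(E) ⇒ (E/K)   [E → E / K]
(E/K) ⇒ (K/K)   [E → K]
(K/K) ⇒ (v/K)   [K → v]
(v/K) ⇒ (v/v)   [K → v]

E ⇒ K ⇒ (E) ⇒ (E/K) ⇒ (K/K) ⇒ (v/K) ⇒ (v/v)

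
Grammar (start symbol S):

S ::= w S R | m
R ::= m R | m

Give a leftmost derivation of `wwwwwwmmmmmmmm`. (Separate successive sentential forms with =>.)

S => wSR   [S ::= w S R]
wSR => wwSRR   [S ::= w S R]
wwSRR => wwwSRRR   [S ::= w S R]
wwwSRRR => wwwwSRRRR   [S ::= w S R]
wwwwSRRRR => wwwwwSRRRRR   [S ::= w S R]
wwwwwSRRRRR => wwwwwwSRRRRRR   [S ::= w S R]
wwwwwwSRRRRRR => wwwwwwmRRRRRR   [S ::= m]
wwwwwwmRRRRRR => wwwwwwmmRRRRR   [R ::= m]
wwwwwwmmRRRRR => wwwwwwmmmRRRR   [R ::= m]
wwwwwwmmmRRRR => wwwwwwmmmmRRRR   [R ::= m R]
wwwwwwmmmmRRRR => wwwwwwmmmmmRRR   [R ::= m]
wwwwwwmmmmmRRR => wwwwwwmmmmmmRR   [R ::= m]
wwwwwwmmmmmmRR => wwwwwwmmmmmmmR   [R ::= m]
wwwwwwmmmmmmmR => wwwwwwmmmmmmmm   [R ::= m]

S => wSR => wwSRR => wwwSRRR => wwwwSRRRR => wwwwwSRRRRR => wwwwwwSRRRRRR => wwwwwwmRRRRRR => wwwwwwmmRRRRR => wwwwwwmmmRRRR => wwwwwwmmmmRRRR => wwwwwwmmmmmRRR => wwwwwwmmmmmmRR => wwwwwwmmmmmmmR => wwwwwwmmmmmmmm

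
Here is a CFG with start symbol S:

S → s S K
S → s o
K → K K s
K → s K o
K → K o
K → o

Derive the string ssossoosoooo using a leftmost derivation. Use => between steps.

S=>sSK=>ssoK=>ssosKo=>ssosKoo=>ssossKooo=>ssossKoooo=>ssossKKsoooo=>ssossoKsoooo=>ssossoosoooo

S => sSK   [S → s S K]
sSK => ssoK   [S → s o]
ssoK => ssosKo   [K → s K o]
ssosKo => ssosKoo   [K → K o]
ssosKoo => ssossKooo   [K → s K o]
ssossKooo => ssossKoooo   [K → K o]
ssossKoooo => ssossKKsoooo   [K → K K s]
ssossKKsoooo => ssossoKsoooo   [K → o]
ssossoKsoooo => ssossoosoooo   [K → o]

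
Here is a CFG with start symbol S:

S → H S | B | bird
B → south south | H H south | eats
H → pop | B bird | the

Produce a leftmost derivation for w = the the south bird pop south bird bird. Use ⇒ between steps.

S ⇒ H S   [S → H S]
H S ⇒ B bird S   [H → B bird]
B bird S ⇒ H H south bird S   [B → H H south]
H H south bird S ⇒ B bird H south bird S   [H → B bird]
B bird H south bird S ⇒ H H south bird H south bird S   [B → H H south]
H H south bird H south bird S ⇒ the H south bird H south bird S   [H → the]
the H south bird H south bird S ⇒ the the south bird H south bird S   [H → the]
the the south bird H south bird S ⇒ the the south bird pop south bird S   [H → pop]
the the south bird pop south bird S ⇒ the the south bird pop south bird bird   [S → bird]

S ⇒ H S ⇒ B bird S ⇒ H H south bird S ⇒ B bird H south bird S ⇒ H H south bird H south bird S ⇒ the H south bird H south bird S ⇒ the the south bird H south bird S ⇒ the the south bird pop south bird S ⇒ the the south bird pop south bird bird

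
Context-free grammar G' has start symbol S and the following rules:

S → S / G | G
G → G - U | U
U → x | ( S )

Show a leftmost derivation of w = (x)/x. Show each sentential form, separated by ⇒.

S⇒S/G⇒G/G⇒U/G⇒(S)/G⇒(G)/G⇒(U)/G⇒(x)/G⇒(x)/U⇒(x)/x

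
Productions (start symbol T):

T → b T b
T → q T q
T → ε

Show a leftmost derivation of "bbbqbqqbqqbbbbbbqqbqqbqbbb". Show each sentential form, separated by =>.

T => bTb => bbTbb => bbbTbbb => bbbqTqbbb => bbbqbTbqbbb => bbbqbqTqbqbbb => bbbqbqqTqqbqbbb => bbbqbqqbTbqqbqbbb => bbbqbqqbqTqbqqbqbbb => bbbqbqqbqqTqqbqqbqbbb => bbbqbqqbqqbTbqqbqqbqbbb => bbbqbqqbqqbbTbbqqbqqbqbbb => bbbqbqqbqqbbbTbbbqqbqqbqbbb => bbbqbqqbqqbbbbbbqqbqqbqbbb

T => bTb   [T → b T b]
bTb => bbTbb   [T → b T b]
bbTbb => bbbTbbb   [T → b T b]
bbbTbbb => bbbqTqbbb   [T → q T q]
bbbqTqbbb => bbbqbTbqbbb   [T → b T b]
bbbqbTbqbbb => bbbqbqTqbqbbb   [T → q T q]
bbbqbqTqbqbbb => bbbqbqqTqqbqbbb   [T → q T q]
bbbqbqqTqqbqbbb => bbbqbqqbTbqqbqbbb   [T → b T b]
bbbqbqqbTbqqbqbbb => bbbqbqqbqTqbqqbqbbb   [T → q T q]
bbbqbqqbqTqbqqbqbbb => bbbqbqqbqqTqqbqqbqbbb   [T → q T q]
bbbqbqqbqqTqqbqqbqbbb => bbbqbqqbqqbTbqqbqqbqbbb   [T → b T b]
bbbqbqqbqqbTbqqbqqbqbbb => bbbqbqqbqqbbTbbqqbqqbqbbb   [T → b T b]
bbbqbqqbqqbbTbbqqbqqbqbbb => bbbqbqqbqqbbbTbbbqqbqqbqbbb   [T → b T b]
bbbqbqqbqqbbbTbbbqqbqqbqbbb => bbbqbqqbqqbbbbbbqqbqqbqbbb   [T → ε]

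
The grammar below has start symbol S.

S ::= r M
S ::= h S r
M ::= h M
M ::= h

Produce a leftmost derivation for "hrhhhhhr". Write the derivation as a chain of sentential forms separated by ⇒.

S ⇒ hSr   [S ::= h S r]
hSr ⇒ hrMr   [S ::= r M]
hrMr ⇒ hrhMr   [M ::= h M]
hrhMr ⇒ hrhhMr   [M ::= h M]
hrhhMr ⇒ hrhhhMr   [M ::= h M]
hrhhhMr ⇒ hrhhhhMr   [M ::= h M]
hrhhhhMr ⇒ hrhhhhhr   [M ::= h]

S ⇒ hSr ⇒ hrMr ⇒ hrhMr ⇒ hrhhMr ⇒ hrhhhMr ⇒ hrhhhhMr ⇒ hrhhhhhr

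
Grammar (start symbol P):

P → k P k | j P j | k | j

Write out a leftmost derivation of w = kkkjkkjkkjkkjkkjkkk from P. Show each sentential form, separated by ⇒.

P ⇒ kPk   [P → k P k]
kPk ⇒ kkPkk   [P → k P k]
kkPkk ⇒ kkkPkkk   [P → k P k]
kkkPkkk ⇒ kkkjPjkkk   [P → j P j]
kkkjPjkkk ⇒ kkkjkPkjkkk   [P → k P k]
kkkjkPkjkkk ⇒ kkkjkkPkkjkkk   [P → k P k]
kkkjkkPkkjkkk ⇒ kkkjkkjPjkkjkkk   [P → j P j]
kkkjkkjPjkkjkkk ⇒ kkkjkkjkPkjkkjkkk   [P → k P k]
kkkjkkjkPkjkkjkkk ⇒ kkkjkkjkkPkkjkkjkkk   [P → k P k]
kkkjkkjkkPkkjkkjkkk ⇒ kkkjkkjkkjkkjkkjkkk   [P → j]

P⇒kPk⇒kkPkk⇒kkkPkkk⇒kkkjPjkkk⇒kkkjkPkjkkk⇒kkkjkkPkkjkkk⇒kkkjkkjPjkkjkkk⇒kkkjkkjkPkjkkjkkk⇒kkkjkkjkkPkkjkkjkkk⇒kkkjkkjkkjkkjkkjkkk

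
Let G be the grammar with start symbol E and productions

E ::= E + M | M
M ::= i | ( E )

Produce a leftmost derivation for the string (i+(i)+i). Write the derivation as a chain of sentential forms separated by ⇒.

E⇒M⇒(E)⇒(E+M)⇒(E+M+M)⇒(M+M+M)⇒(i+M+M)⇒(i+(E)+M)⇒(i+(M)+M)⇒(i+(i)+M)⇒(i+(i)+i)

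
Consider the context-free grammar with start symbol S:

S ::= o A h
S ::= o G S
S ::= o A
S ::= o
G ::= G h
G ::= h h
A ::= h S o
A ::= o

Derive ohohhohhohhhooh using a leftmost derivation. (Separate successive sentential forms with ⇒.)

S ⇒ oAh ⇒ ohSoh ⇒ ohoGSoh ⇒ ohohhSoh ⇒ ohohhoGSoh ⇒ ohohhohhSoh ⇒ ohohhohhoGSoh ⇒ ohohhohhoGhSoh ⇒ ohohhohhohhhSoh ⇒ ohohhohhohhhooh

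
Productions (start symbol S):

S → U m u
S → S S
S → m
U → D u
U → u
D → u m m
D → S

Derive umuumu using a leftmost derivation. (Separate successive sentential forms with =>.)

S => Umu   [S → U m u]
Umu => Dumu   [U → D u]
Dumu => Sumu   [D → S]
Sumu => Umuumu   [S → U m u]
Umuumu => umuumu   [U → u]

S=>Umu=>Dumu=>Sumu=>Umuumu=>umuumu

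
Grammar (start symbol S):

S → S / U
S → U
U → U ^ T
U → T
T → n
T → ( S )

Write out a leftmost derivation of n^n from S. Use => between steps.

S => U => U^T => T^T => n^T => n^n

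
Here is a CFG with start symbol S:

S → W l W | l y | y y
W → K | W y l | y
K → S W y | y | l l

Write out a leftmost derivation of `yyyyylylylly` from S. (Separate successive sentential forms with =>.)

S => WlW => WyllW => WylyllW => WylylyllW => KylylyllW => SWyylylyllW => yyWyylylyllW => yyyyylylyllW => yyyyylylylly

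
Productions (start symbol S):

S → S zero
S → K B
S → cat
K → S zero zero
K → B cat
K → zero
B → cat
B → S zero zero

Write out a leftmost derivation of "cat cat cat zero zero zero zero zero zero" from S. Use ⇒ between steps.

S ⇒ S zero ⇒ K B zero ⇒ B cat B zero ⇒ cat cat B zero ⇒ cat cat S zero zero zero ⇒ cat cat S zero zero zero zero ⇒ cat cat S zero zero zero zero zero ⇒ cat cat S zero zero zero zero zero zero ⇒ cat cat cat zero zero zero zero zero zero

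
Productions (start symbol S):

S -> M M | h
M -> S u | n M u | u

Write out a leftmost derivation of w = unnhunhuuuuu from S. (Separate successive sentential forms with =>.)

S=>MM=>uM=>unMu=>unnMuu=>unnSuuu=>unnMMuuu=>unnSuMuuu=>unnhuMuuu=>unnhunMuuuu=>unnhunSuuuuu=>unnhunhuuuuu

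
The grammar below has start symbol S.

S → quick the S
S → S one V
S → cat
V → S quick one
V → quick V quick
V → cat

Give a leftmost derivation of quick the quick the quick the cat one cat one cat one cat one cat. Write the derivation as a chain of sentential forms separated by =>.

S => quick the S => quick the S one V => quick the S one V one V => quick the S one V one V one V => quick the quick the S one V one V one V => quick the quick the quick the S one V one V one V => quick the quick the quick the S one V one V one V one V => quick the quick the quick the cat one V one V one V one V => quick the quick the quick the cat one cat one V one V one V => quick the quick the quick the cat one cat one cat one V one V => quick the quick the quick the cat one cat one cat one cat one V => quick the quick the quick the cat one cat one cat one cat one cat

S => quick the S   [S → quick the S]
quick the S => quick the S one V   [S → S one V]
quick the S one V => quick the S one V one V   [S → S one V]
quick the S one V one V => quick the S one V one V one V   [S → S one V]
quick the S one V one V one V => quick the quick the S one V one V one V   [S → quick the S]
quick the quick the S one V one V one V => quick the quick the quick the S one V one V one V   [S → quick the S]
quick the quick the quick the S one V one V one V => quick the quick the quick the S one V one V one V one V   [S → S one V]
quick the quick the quick the S one V one V one V one V => quick the quick the quick the cat one V one V one V one V   [S → cat]
quick the quick the quick the cat one V one V one V one V => quick the quick the quick the cat one cat one V one V one V   [V → cat]
quick the quick the quick the cat one cat one V one V one V => quick the quick the quick the cat one cat one cat one V one V   [V → cat]
quick the quick the quick the cat one cat one cat one V one V => quick the quick the quick the cat one cat one cat one cat one V   [V → cat]
quick the quick the quick the cat one cat one cat one cat one V => quick the quick the quick the cat one cat one cat one cat one cat   [V → cat]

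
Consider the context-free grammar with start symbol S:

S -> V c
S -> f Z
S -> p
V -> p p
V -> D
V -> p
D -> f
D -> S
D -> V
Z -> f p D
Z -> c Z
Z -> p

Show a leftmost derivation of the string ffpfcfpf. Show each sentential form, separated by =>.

S=>fZ=>ffpD=>ffpS=>ffpfZ=>ffpfcZ=>ffpfcfpD=>ffpfcfpf

S => fZ   [S -> f Z]
fZ => ffpD   [Z -> f p D]
ffpD => ffpS   [D -> S]
ffpS => ffpfZ   [S -> f Z]
ffpfZ => ffpfcZ   [Z -> c Z]
ffpfcZ => ffpfcfpD   [Z -> f p D]
ffpfcfpD => ffpfcfpf   [D -> f]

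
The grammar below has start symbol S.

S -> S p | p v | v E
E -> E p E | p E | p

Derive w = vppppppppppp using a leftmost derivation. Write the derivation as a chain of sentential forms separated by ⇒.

S ⇒ Sp ⇒ Spp ⇒ Sppp ⇒ Spppp ⇒ Sppppp ⇒ vEppppp ⇒ vpEppppp ⇒ vpEpEppppp ⇒ vpEpEpEppppp ⇒ vpppEpEppppp ⇒ vpppppEppppp ⇒ vppppppppppp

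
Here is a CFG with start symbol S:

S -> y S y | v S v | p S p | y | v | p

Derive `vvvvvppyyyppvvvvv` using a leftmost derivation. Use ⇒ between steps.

S ⇒ vSv ⇒ vvSvv ⇒ vvvSvvv ⇒ vvvvSvvvv ⇒ vvvvvSvvvvv ⇒ vvvvvpSpvvvvv ⇒ vvvvvppSppvvvvv ⇒ vvvvvppySyppvvvvv ⇒ vvvvvppyyyppvvvvv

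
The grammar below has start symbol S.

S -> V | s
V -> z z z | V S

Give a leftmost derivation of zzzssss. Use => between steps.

S => V => VS => VSS => VSSS => VSSSS => zzzSSSS => zzzsSSS => zzzssSS => zzzsssS => zzzssss

S => V   [S -> V]
V => VS   [V -> V S]
VS => VSS   [V -> V S]
VSS => VSSS   [V -> V S]
VSSS => VSSSS   [V -> V S]
VSSSS => zzzSSSS   [V -> z z z]
zzzSSSS => zzzsSSS   [S -> s]
zzzsSSS => zzzssSS   [S -> s]
zzzssSS => zzzsssS   [S -> s]
zzzsssS => zzzssss   [S -> s]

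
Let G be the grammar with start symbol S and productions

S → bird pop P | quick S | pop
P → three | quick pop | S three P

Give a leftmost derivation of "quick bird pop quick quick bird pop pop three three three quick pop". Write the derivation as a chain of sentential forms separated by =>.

S => quick S => quick bird pop P => quick bird pop S three P => quick bird pop quick S three P => quick bird pop quick quick S three P => quick bird pop quick quick bird pop P three P => quick bird pop quick quick bird pop S three P three P => quick bird pop quick quick bird pop pop three P three P => quick bird pop quick quick bird pop pop three three three P => quick bird pop quick quick bird pop pop three three three quick pop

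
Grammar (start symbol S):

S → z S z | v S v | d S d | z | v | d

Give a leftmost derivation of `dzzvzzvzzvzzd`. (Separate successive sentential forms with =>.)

S => dSd => dzSzd => dzzSzzd => dzzvSvzzd => dzzvzSzvzzd => dzzvzzSzzvzzd => dzzvzzvzzvzzd

S => dSd   [S → d S d]
dSd => dzSzd   [S → z S z]
dzSzd => dzzSzzd   [S → z S z]
dzzSzzd => dzzvSvzzd   [S → v S v]
dzzvSvzzd => dzzvzSzvzzd   [S → z S z]
dzzvzSzvzzd => dzzvzzSzzvzzd   [S → z S z]
dzzvzzSzzvzzd => dzzvzzvzzvzzd   [S → v]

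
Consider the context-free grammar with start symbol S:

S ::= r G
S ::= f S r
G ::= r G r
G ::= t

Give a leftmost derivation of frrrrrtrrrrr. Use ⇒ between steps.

S ⇒ fSr ⇒ frGr ⇒ frrGrr ⇒ frrrGrrr ⇒ frrrrGrrrr ⇒ frrrrrGrrrrr ⇒ frrrrrtrrrrr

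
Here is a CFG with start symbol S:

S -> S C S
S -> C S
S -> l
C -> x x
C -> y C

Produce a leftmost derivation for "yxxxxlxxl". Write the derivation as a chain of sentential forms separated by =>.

S => CS   [S -> C S]
CS => yCS   [C -> y C]
yCS => yxxS   [C -> x x]
yxxS => yxxSCS   [S -> S C S]
yxxSCS => yxxCSCS   [S -> C S]
yxxCSCS => yxxxxSCS   [C -> x x]
yxxxxSCS => yxxxxlCS   [S -> l]
yxxxxlCS => yxxxxlxxS   [C -> x x]
yxxxxlxxS => yxxxxlxxl   [S -> l]

S => CS => yCS => yxxS => yxxSCS => yxxCSCS => yxxxxSCS => yxxxxlCS => yxxxxlxxS => yxxxxlxxl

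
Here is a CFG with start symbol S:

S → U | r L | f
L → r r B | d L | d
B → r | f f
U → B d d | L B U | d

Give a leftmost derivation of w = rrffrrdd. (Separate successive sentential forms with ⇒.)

S ⇒ U   [S → U]
U ⇒ LBU   [U → L B U]
LBU ⇒ rrBBU   [L → r r B]
rrBBU ⇒ rrffBU   [B → f f]
rrffBU ⇒ rrffrU   [B → r]
rrffrU ⇒ rrffrBdd   [U → B d d]
rrffrBdd ⇒ rrffrrdd   [B → r]

S⇒U⇒LBU⇒rrBBU⇒rrffBU⇒rrffrU⇒rrffrBdd⇒rrffrrdd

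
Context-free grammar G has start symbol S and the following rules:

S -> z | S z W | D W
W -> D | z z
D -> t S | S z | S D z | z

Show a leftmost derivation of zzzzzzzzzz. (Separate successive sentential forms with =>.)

S => SzW => DWzW => SDzWzW => DWDzWzW => zWDzWzW => zzzDzWzW => zzzzzWzW => zzzzzzzzW => zzzzzzzzzz

S => SzW   [S -> S z W]
SzW => DWzW   [S -> D W]
DWzW => SDzWzW   [D -> S D z]
SDzWzW => DWDzWzW   [S -> D W]
DWDzWzW => zWDzWzW   [D -> z]
zWDzWzW => zzzDzWzW   [W -> z z]
zzzDzWzW => zzzzzWzW   [D -> z]
zzzzzWzW => zzzzzzzzW   [W -> z z]
zzzzzzzzW => zzzzzzzzzz   [W -> z z]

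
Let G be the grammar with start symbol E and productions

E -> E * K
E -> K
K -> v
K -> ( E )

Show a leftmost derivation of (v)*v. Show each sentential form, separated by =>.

E => E*K   [E -> E * K]
E*K => K*K   [E -> K]
K*K => (E)*K   [K -> ( E )]
(E)*K => (K)*K   [E -> K]
(K)*K => (v)*K   [K -> v]
(v)*K => (v)*v   [K -> v]

E => E*K => K*K => (E)*K => (K)*K => (v)*K => (v)*v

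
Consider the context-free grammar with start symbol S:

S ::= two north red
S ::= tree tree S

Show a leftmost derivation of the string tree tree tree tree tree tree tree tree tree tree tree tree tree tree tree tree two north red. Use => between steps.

S => tree tree S => tree tree tree tree S => tree tree tree tree tree tree S => tree tree tree tree tree tree tree tree S => tree tree tree tree tree tree tree tree tree tree S => tree tree tree tree tree tree tree tree tree tree tree tree S => tree tree tree tree tree tree tree tree tree tree tree tree tree tree S => tree tree tree tree tree tree tree tree tree tree tree tree tree tree tree tree S => tree tree tree tree tree tree tree tree tree tree tree tree tree tree tree tree two north red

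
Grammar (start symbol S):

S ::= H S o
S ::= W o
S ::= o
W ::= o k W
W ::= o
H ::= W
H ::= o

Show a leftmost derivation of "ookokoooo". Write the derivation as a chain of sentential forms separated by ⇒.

S ⇒ HSo ⇒ oSo ⇒ oHSoo ⇒ oWSoo ⇒ ookWSoo ⇒ ookokWSoo ⇒ ookokoSoo ⇒ ookokoooo

S ⇒ HSo   [S ::= H S o]
HSo ⇒ oSo   [H ::= o]
oSo ⇒ oHSoo   [S ::= H S o]
oHSoo ⇒ oWSoo   [H ::= W]
oWSoo ⇒ ookWSoo   [W ::= o k W]
ookWSoo ⇒ ookokWSoo   [W ::= o k W]
ookokWSoo ⇒ ookokoSoo   [W ::= o]
ookokoSoo ⇒ ookokoooo   [S ::= o]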